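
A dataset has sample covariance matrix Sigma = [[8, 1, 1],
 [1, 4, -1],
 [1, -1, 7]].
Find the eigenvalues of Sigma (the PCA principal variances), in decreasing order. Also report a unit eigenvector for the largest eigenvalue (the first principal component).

Step 1 — characteristic polynomial p(λ) = det(λI - Sigma) = λ³ - tr·λ² + c_1·λ - det, where tr = trace, c_1 = sum of the principal 2×2 minors, det = det(Sigma):
  tr = 8 + 4 + 7 = 19,
  c_1 = (8·4 - (1)²) + (8·7 - (1)²) + (4·7 - (-1)²) = 31 + 55 + 27 = 113,
  det = 8·(4·7 - (-1)²) - (1)·((1)·7 - (-1)·(1)) + (1)·((1)·(-1) - 4·(1)) = 8·(27) - (1)·(8) + (1)·(-5) = 203.
  So p(λ) = λ³ - 19λ² + 113λ - 203.
Step 2 — look for an integer root (rational root theorem: any rational root is an integer divisor of 203). Testing λ = 7:
  p(7) = 343 - 931 + 791 - 203 = 0  ✓
  Dividing out (λ - 7): p(λ) = (λ - 7)(λ² - 12λ + 29).
Step 3 — remaining eigenvalues from the quadratic λ² - 12λ + 29 = 0:
  Δ = 12² - 4·29 = 144 - 116 = 28,  λ = (12 ± √28)/2 = (12 ± 5.2915)/2 ≈ 8.6458 or 3.3542.
  Sorted: λ_1 = 8.6458,  λ_2 = 7,  λ_3 = 3.3542  (check: sum = 19 = tr ✓).

Step 4 — unit eigenvector for λ_1 ≈ 8.6458: v spans the null space of (Sigma - λ_1 I), whose rows are
  r_1 = (-0.6458, 1, 1),  r_2 = (1, -4.6458, -1),  r_3 = (1, -1, -1.6458).
  v is orthogonal to every row, so take v ∝ r_1 × r_2 = ((1)·(-1) - (1)·(-4.6458), (1)·(1) - (-0.6458)·(-1), (-0.6458)·(-4.6458) - (1)·(1)) ≈ (3.6458, 0.3542, 2).
  Let u = (3.6458, 0.3542, 2).
  ||u|| = √((3.6458)² + (0.3542)² + (2)²) = √(17.417) ≈ 4.1734,  v_1 = u/||u|| ≈ (0.8736, 0.0849, 0.4792) (||v_1|| = 1).

λ_1 = 8.6458,  λ_2 = 7,  λ_3 = 3.3542;  v_1 ≈ (0.8736, 0.0849, 0.4792)


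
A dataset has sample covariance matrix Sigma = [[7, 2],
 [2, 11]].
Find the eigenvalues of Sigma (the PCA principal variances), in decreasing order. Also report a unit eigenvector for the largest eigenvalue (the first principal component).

Step 1 — characteristic polynomial of 2×2 Sigma:
  det(Sigma - λI) = λ² - trace · λ + det = 0.
  trace = 7 + 11 = 18, det = 7·11 - (2)² = 73.
Step 2 — discriminant:
  Δ = trace² - 4·det = 324 - 292 = 32.
Step 3 — eigenvalues:
  λ = (trace ± √Δ)/2 = (18 ± 5.6569)/2,
  λ_1 = 11.8284,  λ_2 = 6.1716.

Step 4 — unit eigenvector for λ_1: solve (Sigma - λ_1 I)v = 0. First row:
  (7 - 11.8284)·v_x + (2)·v_y = 0, i.e. (-4.8284)·v_x + (2)·v_y = 0,
  so v ∝ (b, λ_1 - a) = (2, 4.8284) = u.
  ||u|| = √((2)² + (4.8284)²) = √(27.3137) ≈ 5.2263,
  v_1 = u/||u|| ≈ (0.3827, 0.9239) (||v_1|| = 1).

λ_1 = 11.8284,  λ_2 = 6.1716;  v_1 ≈ (0.3827, 0.9239)


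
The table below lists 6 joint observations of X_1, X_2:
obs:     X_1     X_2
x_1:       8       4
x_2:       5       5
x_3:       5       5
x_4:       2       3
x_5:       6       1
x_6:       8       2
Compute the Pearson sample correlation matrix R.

Step 1 — column means:
  mean(X_1) = (8 + 5 + 5 + 2 + 6 + 8) / 6 = 34/6 = 5.6667
  mean(X_2) = (4 + 5 + 5 + 3 + 1 + 2) / 6 = 20/6 = 3.3333

Step 2 — sample variances and covariances s[i,j] = (1/(n-1)) · Σ_k (x_{k,i} - mean_i) · (x_{k,j} - mean_j), with n-1 = 5:
  s[X_1,X_1] = ((2.3333)·(2.3333) + (-0.6667)·(-0.6667) + (-0.6667)·(-0.6667) + (-3.6667)·(-3.6667) + (0.3333)·(0.3333) + (2.3333)·(2.3333)) / 5 = 25.3333/5 = 5.0667
  s[X_1,X_2] = ((2.3333)·(0.6667) + (-0.6667)·(1.6667) + (-0.6667)·(1.6667) + (-3.6667)·(-0.3333) + (0.3333)·(-2.3333) + (2.3333)·(-1.3333)) / 5 = -3.3333/5 = -0.6667
  s[X_2,X_2] = ((0.6667)·(0.6667) + (1.6667)·(1.6667) + (1.6667)·(1.6667) + (-0.3333)·(-0.3333) + (-2.3333)·(-2.3333) + (-1.3333)·(-1.3333)) / 5 = 13.3333/5 = 2.6667
  Sample standard deviations s_i = √(s[i,i]):
  s(X_1) = √(5.0667) = 2.2509
  s(X_2) = √(2.6667) = 1.633

Step 3 — r_{ij} = s_{ij} / (s_i · s_j):
  r[X_1,X_1] = 1 (diagonal).
  r[X_1,X_2] = -0.6667 / (2.2509 · 1.633) = -0.6667 / 3.6757 = -0.1814
  r[X_2,X_2] = 1 (diagonal).

R is symmetric with unit diagonal. Assembling:

R = [[1, -0.1814],
 [-0.1814, 1]]


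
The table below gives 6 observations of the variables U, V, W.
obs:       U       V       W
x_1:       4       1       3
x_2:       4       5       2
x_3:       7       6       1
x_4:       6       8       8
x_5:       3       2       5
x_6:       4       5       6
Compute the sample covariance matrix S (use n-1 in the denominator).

Step 1 — column means:
  mean(U) = (4 + 4 + 7 + 6 + 3 + 4) / 6 = 28/6 = 4.6667
  mean(V) = (1 + 5 + 6 + 8 + 2 + 5) / 6 = 27/6 = 4.5
  mean(W) = (3 + 2 + 1 + 8 + 5 + 6) / 6 = 25/6 = 4.1667

Step 2 — sample covariance S[i,j] = (1/(n-1)) · Σ_k (x_{k,i} - mean_i) · (x_{k,j} - mean_j), with n-1 = 5.
  S[U,U] = ((-0.6667)·(-0.6667) + (-0.6667)·(-0.6667) + (2.3333)·(2.3333) + (1.3333)·(1.3333) + (-1.6667)·(-1.6667) + (-0.6667)·(-0.6667)) / 5 = 11.3333/5 = 2.2667
  S[U,V] = ((-0.6667)·(-3.5) + (-0.6667)·(0.5) + (2.3333)·(1.5) + (1.3333)·(3.5) + (-1.6667)·(-2.5) + (-0.6667)·(0.5)) / 5 = 14/5 = 2.8
  S[U,W] = ((-0.6667)·(-1.1667) + (-0.6667)·(-2.1667) + (2.3333)·(-3.1667) + (1.3333)·(3.8333) + (-1.6667)·(0.8333) + (-0.6667)·(1.8333)) / 5 = -2.6667/5 = -0.5333
  S[V,V] = ((-3.5)·(-3.5) + (0.5)·(0.5) + (1.5)·(1.5) + (3.5)·(3.5) + (-2.5)·(-2.5) + (0.5)·(0.5)) / 5 = 33.5/5 = 6.7
  S[V,W] = ((-3.5)·(-1.1667) + (0.5)·(-2.1667) + (1.5)·(-3.1667) + (3.5)·(3.8333) + (-2.5)·(0.8333) + (0.5)·(1.8333)) / 5 = 10.5/5 = 2.1
  S[W,W] = ((-1.1667)·(-1.1667) + (-2.1667)·(-2.1667) + (-3.1667)·(-3.1667) + (3.8333)·(3.8333) + (0.8333)·(0.8333) + (1.8333)·(1.8333)) / 5 = 34.8333/5 = 6.9667

S is symmetric (S[j,i] = S[i,j]). Assembling:

S = [[2.2667, 2.8, -0.5333],
 [2.8, 6.7, 2.1],
 [-0.5333, 2.1, 6.9667]]


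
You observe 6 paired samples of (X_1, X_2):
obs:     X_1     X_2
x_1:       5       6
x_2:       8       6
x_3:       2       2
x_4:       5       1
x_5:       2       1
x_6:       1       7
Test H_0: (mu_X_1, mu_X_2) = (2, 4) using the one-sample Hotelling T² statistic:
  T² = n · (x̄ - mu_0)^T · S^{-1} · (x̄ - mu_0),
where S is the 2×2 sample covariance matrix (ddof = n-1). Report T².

Step 1 — sample mean vector:
  mean(X_1) = (5 + 8 + 2 + 5 + 2 + 1) / 6 = 23/6 = 3.8333
  mean(X_2) = (6 + 6 + 2 + 1 + 1 + 7) / 6 = 23/6 = 3.8333
  x̄ = (3.8333, 3.8333),  deviation x̄ - mu_0 = (3.8333, 3.8333) - (2, 4) = (1.8333, -0.1667).

Step 2 — sample covariance matrix, S[i,j] = (1/(n-1)) · Σ_k (x_{k,i} - mean_i) · (x_{k,j} - mean_j), divisor n-1 = 5:
  S[X_1,X_1] = ((1.1667)·(1.1667) + (4.1667)·(4.1667) + (-1.8333)·(-1.8333) + (1.1667)·(1.1667) + (-1.8333)·(-1.8333) + (-2.8333)·(-2.8333)) / 5 = 34.8333/5 = 6.9667
  S[X_1,X_2] = ((1.1667)·(2.1667) + (4.1667)·(2.1667) + (-1.8333)·(-1.8333) + (1.1667)·(-2.8333) + (-1.8333)·(-2.8333) + (-2.8333)·(3.1667)) / 5 = 7.8333/5 = 1.5667
  S[X_2,X_2] = ((2.1667)·(2.1667) + (2.1667)·(2.1667) + (-1.8333)·(-1.8333) + (-2.8333)·(-2.8333) + (-2.8333)·(-2.8333) + (3.1667)·(3.1667)) / 5 = 38.8333/5 = 7.7667
  S = [[6.9667, 1.5667],
 [1.5667, 7.7667]].

Step 3 — invert S. det(S) = 6.9667·7.7667 - (1.5667)² = 51.6533.
  S^{-1} = (1/det) · [[d, -b], [-b, a]] = [[0.1504, -0.0303],
 [-0.0303, 0.1349]].

Step 4 — quadratic form (x̄ - mu_0)^T · S^{-1} · (x̄ - mu_0):
  S^{-1} · (x̄ - mu_0) = (0.2807, -0.0781),
  (x̄ - mu_0)^T · [...] = (1.8333)·(0.2807) + (-0.1667)·(-0.0781) = 0.5277.

Step 5 — scale by n: T² = 6 · 0.5277 = 3.166.

T² ≈ 3.166


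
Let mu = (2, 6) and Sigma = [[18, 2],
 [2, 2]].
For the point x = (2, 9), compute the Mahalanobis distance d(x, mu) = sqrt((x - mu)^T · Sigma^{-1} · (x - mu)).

Step 1 — centre the observation: (x - mu) = (0, 3).

Step 2 — invert Sigma. det(Sigma) = 18·2 - (2)² = 32.
  Sigma^{-1} = (1/det) · [[d, -b], [-b, a]] = [[0.0625, -0.0625],
 [-0.0625, 0.5625]].

Step 3 — form the quadratic (x - mu)^T · Sigma^{-1} · (x - mu):
  Sigma^{-1} · (x - mu) = (-0.1875, 1.6875).
  (x - mu)^T · [Sigma^{-1} · (x - mu)] = (0)·(-0.1875) + (3)·(1.6875) = 5.0625.

Step 4 — take square root: d = √(5.0625) ≈ 2.25.

d(x, mu) = √(5.0625) ≈ 2.25


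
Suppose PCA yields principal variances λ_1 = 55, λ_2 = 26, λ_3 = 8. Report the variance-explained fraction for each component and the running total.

Step 1 — total variance = trace(Sigma) = Σ λ_i = 55 + 26 + 8 = 89.

Step 2 — fraction explained by component i = λ_i / Σ λ:
  PC1: 55/89 = 0.618
  PC2: 26/89 = 0.2921
  PC3: 8/89 = 0.0899

Step 3 — cumulative fraction after k components = (λ_1 + ... + λ_k) / Σ λ:
  k = 1: 55/89 = 0.618
  k = 2: (55 + 26)/89 = 81/89 = 0.9101
  k = 3: (55 + 26 + 8)/89 = 89/89 = 1

Summary (fraction, with percent):

explained: PC1 0.618 (61.8%), PC2 0.2921 (29.21%), PC3 0.0899 (8.99%);  cumulative: 0.618, 0.9101, 1


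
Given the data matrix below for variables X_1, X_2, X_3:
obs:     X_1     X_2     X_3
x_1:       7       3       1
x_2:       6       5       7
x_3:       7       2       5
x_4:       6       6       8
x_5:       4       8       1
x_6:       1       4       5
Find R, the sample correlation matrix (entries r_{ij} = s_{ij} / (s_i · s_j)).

Step 1 — column means:
  mean(X_1) = (7 + 6 + 7 + 6 + 4 + 1) / 6 = 31/6 = 5.1667
  mean(X_2) = (3 + 5 + 2 + 6 + 8 + 4) / 6 = 28/6 = 4.6667
  mean(X_3) = (1 + 7 + 5 + 8 + 1 + 5) / 6 = 27/6 = 4.5

Step 2 — sample variances and covariances s[i,j] = (1/(n-1)) · Σ_k (x_{k,i} - mean_i) · (x_{k,j} - mean_j), with n-1 = 5:
  s[X_1,X_1] = ((1.8333)·(1.8333) + (0.8333)·(0.8333) + (1.8333)·(1.8333) + (0.8333)·(0.8333) + (-1.1667)·(-1.1667) + (-4.1667)·(-4.1667)) / 5 = 26.8333/5 = 5.3667
  s[X_1,X_2] = ((1.8333)·(-1.6667) + (0.8333)·(0.3333) + (1.8333)·(-2.6667) + (0.8333)·(1.3333) + (-1.1667)·(3.3333) + (-4.1667)·(-0.6667)) / 5 = -7.6667/5 = -1.5333
  s[X_1,X_3] = ((1.8333)·(-3.5) + (0.8333)·(2.5) + (1.8333)·(0.5) + (0.8333)·(3.5) + (-1.1667)·(-3.5) + (-4.1667)·(0.5)) / 5 = 1.5/5 = 0.3
  s[X_2,X_2] = ((-1.6667)·(-1.6667) + (0.3333)·(0.3333) + (-2.6667)·(-2.6667) + (1.3333)·(1.3333) + (3.3333)·(3.3333) + (-0.6667)·(-0.6667)) / 5 = 23.3333/5 = 4.6667
  s[X_2,X_3] = ((-1.6667)·(-3.5) + (0.3333)·(2.5) + (-2.6667)·(0.5) + (1.3333)·(3.5) + (3.3333)·(-3.5) + (-0.6667)·(0.5)) / 5 = -2/5 = -0.4
  s[X_3,X_3] = ((-3.5)·(-3.5) + (2.5)·(2.5) + (0.5)·(0.5) + (3.5)·(3.5) + (-3.5)·(-3.5) + (0.5)·(0.5)) / 5 = 43.5/5 = 8.7
  Sample standard deviations s_i = √(s[i,i]):
  s(X_1) = √(5.3667) = 2.3166
  s(X_2) = √(4.6667) = 2.1602
  s(X_3) = √(8.7) = 2.9496

Step 3 — r_{ij} = s_{ij} / (s_i · s_j):
  r[X_1,X_1] = 1 (diagonal).
  r[X_1,X_2] = -1.5333 / (2.3166 · 2.1602) = -1.5333 / 5.0044 = -0.3064
  r[X_1,X_3] = 0.3 / (2.3166 · 2.9496) = 0.3 / 6.833 = 0.0439
  r[X_2,X_2] = 1 (diagonal).
  r[X_2,X_3] = -0.4 / (2.1602 · 2.9496) = -0.4 / 6.3718 = -0.0628
  r[X_3,X_3] = 1 (diagonal).

R is symmetric with unit diagonal. Assembling:

R = [[1, -0.3064, 0.0439],
 [-0.3064, 1, -0.0628],
 [0.0439, -0.0628, 1]]


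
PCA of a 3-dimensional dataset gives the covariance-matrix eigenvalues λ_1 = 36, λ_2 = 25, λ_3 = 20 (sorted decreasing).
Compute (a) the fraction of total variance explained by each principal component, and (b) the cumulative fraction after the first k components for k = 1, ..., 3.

Step 1 — total variance = trace(Sigma) = Σ λ_i = 36 + 25 + 20 = 81.

Step 2 — fraction explained by component i = λ_i / Σ λ:
  PC1: 36/81 = 0.4444
  PC2: 25/81 = 0.3086
  PC3: 20/81 = 0.2469

Step 3 — cumulative fraction after k components = (λ_1 + ... + λ_k) / Σ λ:
  k = 1: 36/81 = 0.4444
  k = 2: (36 + 25)/81 = 61/81 = 0.7531
  k = 3: (36 + 25 + 20)/81 = 81/81 = 1

Summary (fraction, with percent):

explained: PC1 0.4444 (44.44%), PC2 0.3086 (30.86%), PC3 0.2469 (24.69%);  cumulative: 0.4444, 0.7531, 1


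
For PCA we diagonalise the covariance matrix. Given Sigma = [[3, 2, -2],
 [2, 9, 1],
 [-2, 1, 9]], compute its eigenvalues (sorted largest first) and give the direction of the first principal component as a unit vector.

Step 1 — characteristic polynomial p(λ) = det(λI - Sigma) = λ³ - tr·λ² + c_1·λ - det, where tr = trace, c_1 = sum of the principal 2×2 minors, det = det(Sigma):
  tr = 3 + 9 + 9 = 21,
  c_1 = (3·9 - (2)²) + (3·9 - (-2)²) + (9·9 - (1)²) = 23 + 23 + 80 = 126,
  det = 3·(9·9 - (1)²) - (2)·((2)·9 - (1)·(-2)) + (-2)·((2)·(1) - 9·(-2)) = 3·(80) - (2)·(20) + (-2)·(20) = 160.
  So p(λ) = λ³ - 21λ² + 126λ - 160.
Step 2 — look for an integer root (rational root theorem: any rational root is an integer divisor of 160). Testing λ = 10:
  p(10) = 1000 - 2100 + 1260 - 160 = 0  ✓
  Dividing out (λ - 10): p(λ) = (λ - 10)(λ² - 11λ + 16).
Step 3 — remaining eigenvalues from the quadratic λ² - 11λ + 16 = 0:
  Δ = 11² - 4·16 = 121 - 64 = 57,  λ = (11 ± √57)/2 = (11 ± 7.5498)/2 ≈ 9.2749 or 1.7251.
  Sorted: λ_1 = 10,  λ_2 = 9.2749,  λ_3 = 1.7251  (check: sum = 21 = tr ✓).

Step 4 — unit eigenvector for λ_1 = 10: v spans the null space of (Sigma - λ_1 I), whose rows are
  r_1 = (-7, 2, -2),  r_2 = (2, -1, 1),  r_3 = (-2, 1, -1).
  v is orthogonal to every row, so take v ∝ r_1 × r_2 = ((2)·(1) - (-2)·(-1), (-2)·(2) - (-7)·(1), (-7)·(-1) - (2)·(2)) = (0, 3, 3).
  Rescale (divide by 3): u = (0, 1, 1).
  ||u|| = √((0)² + (1)² + (1)²) = √(2) ≈ 1.4142,  v_1 = u/||u|| ≈ (0, 0.7071, 0.7071) (||v_1|| = 1).

λ_1 = 10,  λ_2 = 9.2749,  λ_3 = 1.7251;  v_1 ≈ (0, 0.7071, 0.7071)


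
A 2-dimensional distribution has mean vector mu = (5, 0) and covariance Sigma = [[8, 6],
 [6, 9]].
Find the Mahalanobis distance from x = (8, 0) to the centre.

Step 1 — centre the observation: (x - mu) = (3, 0).

Step 2 — invert Sigma. det(Sigma) = 8·9 - (6)² = 36.
  Sigma^{-1} = (1/det) · [[d, -b], [-b, a]] = [[0.25, -0.1667],
 [-0.1667, 0.2222]].

Step 3 — form the quadratic (x - mu)^T · Sigma^{-1} · (x - mu):
  Sigma^{-1} · (x - mu) = (0.75, -0.5).
  (x - mu)^T · [Sigma^{-1} · (x - mu)] = (3)·(0.75) + (0)·(-0.5) = 2.25.

Step 4 — take square root: d = √(2.25) ≈ 1.5.

d(x, mu) = √(2.25) ≈ 1.5


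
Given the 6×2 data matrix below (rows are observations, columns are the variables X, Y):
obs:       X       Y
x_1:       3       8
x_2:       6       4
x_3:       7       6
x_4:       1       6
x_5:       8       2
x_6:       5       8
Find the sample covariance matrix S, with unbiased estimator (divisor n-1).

Step 1 — column means:
  mean(X) = (3 + 6 + 7 + 1 + 8 + 5) / 6 = 30/6 = 5
  mean(Y) = (8 + 4 + 6 + 6 + 2 + 8) / 6 = 34/6 = 5.6667

Step 2 — sample covariance S[i,j] = (1/(n-1)) · Σ_k (x_{k,i} - mean_i) · (x_{k,j} - mean_j), with n-1 = 5.
  S[X,X] = ((-2)·(-2) + (1)·(1) + (2)·(2) + (-4)·(-4) + (3)·(3) + (0)·(0)) / 5 = 34/5 = 6.8
  S[X,Y] = ((-2)·(2.3333) + (1)·(-1.6667) + (2)·(0.3333) + (-4)·(0.3333) + (3)·(-3.6667) + (0)·(2.3333)) / 5 = -18/5 = -3.6
  S[Y,Y] = ((2.3333)·(2.3333) + (-1.6667)·(-1.6667) + (0.3333)·(0.3333) + (0.3333)·(0.3333) + (-3.6667)·(-3.6667) + (2.3333)·(2.3333)) / 5 = 27.3333/5 = 5.4667

S is symmetric (S[j,i] = S[i,j]). Assembling:

S = [[6.8, -3.6],
 [-3.6, 5.4667]]


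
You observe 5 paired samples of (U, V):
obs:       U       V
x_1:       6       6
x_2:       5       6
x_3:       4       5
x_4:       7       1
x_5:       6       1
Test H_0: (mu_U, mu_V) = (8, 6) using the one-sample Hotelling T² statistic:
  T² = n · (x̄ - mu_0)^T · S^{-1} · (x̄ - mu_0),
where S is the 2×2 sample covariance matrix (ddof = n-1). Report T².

Step 1 — sample mean vector:
  mean(U) = (6 + 5 + 4 + 7 + 6) / 5 = 28/5 = 5.6
  mean(V) = (6 + 6 + 5 + 1 + 1) / 5 = 19/5 = 3.8
  x̄ = (5.6, 3.8),  deviation x̄ - mu_0 = (5.6, 3.8) - (8, 6) = (-2.4, -2.2).

Step 2 — sample covariance matrix, S[i,j] = (1/(n-1)) · Σ_k (x_{k,i} - mean_i) · (x_{k,j} - mean_j), divisor n-1 = 4:
  S[U,U] = ((0.4)·(0.4) + (-0.6)·(-0.6) + (-1.6)·(-1.6) + (1.4)·(1.4) + (0.4)·(0.4)) / 4 = 5.2/4 = 1.3
  S[U,V] = ((0.4)·(2.2) + (-0.6)·(2.2) + (-1.6)·(1.2) + (1.4)·(-2.8) + (0.4)·(-2.8)) / 4 = -7.4/4 = -1.85
  S[V,V] = ((2.2)·(2.2) + (2.2)·(2.2) + (1.2)·(1.2) + (-2.8)·(-2.8) + (-2.8)·(-2.8)) / 4 = 26.8/4 = 6.7
  S = [[1.3, -1.85],
 [-1.85, 6.7]].

Step 3 — invert S. det(S) = 1.3·6.7 - (-1.85)² = 5.2875.
  S^{-1} = (1/det) · [[d, -b], [-b, a]] = [[1.2671, 0.3499],
 [0.3499, 0.2459]].

Step 4 — quadratic form (x̄ - mu_0)^T · S^{-1} · (x̄ - mu_0):
  S^{-1} · (x̄ - mu_0) = (-3.8109, -1.3806),
  (x̄ - mu_0)^T · [...] = (-2.4)·(-3.8109) + (-2.2)·(-1.3806) = 12.1835.

Step 5 — scale by n: T² = 5 · 12.1835 = 60.9173.

T² ≈ 60.9173


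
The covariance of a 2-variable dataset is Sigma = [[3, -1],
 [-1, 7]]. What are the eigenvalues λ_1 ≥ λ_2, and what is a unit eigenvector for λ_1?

Step 1 — characteristic polynomial of 2×2 Sigma:
  det(Sigma - λI) = λ² - trace · λ + det = 0.
  trace = 3 + 7 = 10, det = 3·7 - (-1)² = 20.
Step 2 — discriminant:
  Δ = trace² - 4·det = 100 - 80 = 20.
Step 3 — eigenvalues:
  λ = (trace ± √Δ)/2 = (10 ± 4.4721)/2,
  λ_1 = 7.2361,  λ_2 = 2.7639.

Step 4 — unit eigenvector for λ_1: solve (Sigma - λ_1 I)v = 0. First row:
  (3 - 7.2361)·v_x + (-1)·v_y = 0, i.e. (-4.2361)·v_x + (-1)·v_y = 0,
  so v ∝ (b, λ_1 - a) = (-1, 4.2361); multiply by -1 so the first entry is positive: u = (1, -4.2361).
  ||u|| = √((1)² + (-4.2361)²) = √(18.9443) ≈ 4.3525,
  v_1 = u/||u|| ≈ (0.2298, -0.9732) (||v_1|| = 1).

λ_1 = 7.2361,  λ_2 = 2.7639;  v_1 ≈ (0.2298, -0.9732)


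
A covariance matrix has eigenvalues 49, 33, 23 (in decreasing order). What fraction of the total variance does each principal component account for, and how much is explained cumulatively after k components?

Step 1 — total variance = trace(Sigma) = Σ λ_i = 49 + 33 + 23 = 105.

Step 2 — fraction explained by component i = λ_i / Σ λ:
  PC1: 49/105 = 0.4667
  PC2: 33/105 = 0.3143
  PC3: 23/105 = 0.219

Step 3 — cumulative fraction after k components = (λ_1 + ... + λ_k) / Σ λ:
  k = 1: 49/105 = 0.4667
  k = 2: (49 + 33)/105 = 82/105 = 0.781
  k = 3: (49 + 33 + 23)/105 = 105/105 = 1

Summary (fraction, with percent):

explained: PC1 0.4667 (46.67%), PC2 0.3143 (31.43%), PC3 0.219 (21.9%);  cumulative: 0.4667, 0.781, 1


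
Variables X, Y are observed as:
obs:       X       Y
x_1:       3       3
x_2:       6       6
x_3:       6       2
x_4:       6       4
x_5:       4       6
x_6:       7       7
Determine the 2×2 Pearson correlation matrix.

Step 1 — column means:
  mean(X) = (3 + 6 + 6 + 6 + 4 + 7) / 6 = 32/6 = 5.3333
  mean(Y) = (3 + 6 + 2 + 4 + 6 + 7) / 6 = 28/6 = 4.6667

Step 2 — sample variances and covariances s[i,j] = (1/(n-1)) · Σ_k (x_{k,i} - mean_i) · (x_{k,j} - mean_j), with n-1 = 5:
  s[X,X] = ((-2.3333)·(-2.3333) + (0.6667)·(0.6667) + (0.6667)·(0.6667) + (0.6667)·(0.6667) + (-1.3333)·(-1.3333) + (1.6667)·(1.6667)) / 5 = 11.3333/5 = 2.2667
  s[X,Y] = ((-2.3333)·(-1.6667) + (0.6667)·(1.3333) + (0.6667)·(-2.6667) + (0.6667)·(-0.6667) + (-1.3333)·(1.3333) + (1.6667)·(2.3333)) / 5 = 4.6667/5 = 0.9333
  s[Y,Y] = ((-1.6667)·(-1.6667) + (1.3333)·(1.3333) + (-2.6667)·(-2.6667) + (-0.6667)·(-0.6667) + (1.3333)·(1.3333) + (2.3333)·(2.3333)) / 5 = 19.3333/5 = 3.8667
  Sample standard deviations s_i = √(s[i,i]):
  s(X) = √(2.2667) = 1.5055
  s(Y) = √(3.8667) = 1.9664

Step 3 — r_{ij} = s_{ij} / (s_i · s_j):
  r[X,X] = 1 (diagonal).
  r[X,Y] = 0.9333 / (1.5055 · 1.9664) = 0.9333 / 2.9605 = 0.3153
  r[Y,Y] = 1 (diagonal).

R is symmetric with unit diagonal. Assembling:

R = [[1, 0.3153],
 [0.3153, 1]]


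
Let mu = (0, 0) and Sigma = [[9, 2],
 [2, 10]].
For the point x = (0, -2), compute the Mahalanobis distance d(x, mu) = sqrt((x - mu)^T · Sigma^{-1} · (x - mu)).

Step 1 — centre the observation: (x - mu) = (0, -2).

Step 2 — invert Sigma. det(Sigma) = 9·10 - (2)² = 86.
  Sigma^{-1} = (1/det) · [[d, -b], [-b, a]] = [[0.1163, -0.0233],
 [-0.0233, 0.1047]].

Step 3 — form the quadratic (x - mu)^T · Sigma^{-1} · (x - mu):
  Sigma^{-1} · (x - mu) = (0.0465, -0.2093).
  (x - mu)^T · [Sigma^{-1} · (x - mu)] = (0)·(0.0465) + (-2)·(-0.2093) = 0.4186.

Step 4 — take square root: d = √(0.4186) ≈ 0.647.

d(x, mu) = √(0.4186) ≈ 0.647


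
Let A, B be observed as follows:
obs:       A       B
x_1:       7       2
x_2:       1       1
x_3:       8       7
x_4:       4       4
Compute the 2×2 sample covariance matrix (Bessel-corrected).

Step 1 — column means:
  mean(A) = (7 + 1 + 8 + 4) / 4 = 20/4 = 5
  mean(B) = (2 + 1 + 7 + 4) / 4 = 14/4 = 3.5

Step 2 — sample covariance S[i,j] = (1/(n-1)) · Σ_k (x_{k,i} - mean_i) · (x_{k,j} - mean_j), with n-1 = 3.
  S[A,A] = ((2)·(2) + (-4)·(-4) + (3)·(3) + (-1)·(-1)) / 3 = 30/3 = 10
  S[A,B] = ((2)·(-1.5) + (-4)·(-2.5) + (3)·(3.5) + (-1)·(0.5)) / 3 = 17/3 = 5.6667
  S[B,B] = ((-1.5)·(-1.5) + (-2.5)·(-2.5) + (3.5)·(3.5) + (0.5)·(0.5)) / 3 = 21/3 = 7

S is symmetric (S[j,i] = S[i,j]). Assembling:

S = [[10, 5.6667],
 [5.6667, 7]]


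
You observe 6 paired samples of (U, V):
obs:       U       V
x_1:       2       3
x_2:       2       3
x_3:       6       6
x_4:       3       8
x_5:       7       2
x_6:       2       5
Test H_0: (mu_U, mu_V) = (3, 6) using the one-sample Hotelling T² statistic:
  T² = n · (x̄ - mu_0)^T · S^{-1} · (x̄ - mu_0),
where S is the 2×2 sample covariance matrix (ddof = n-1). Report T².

Step 1 — sample mean vector:
  mean(U) = (2 + 2 + 6 + 3 + 7 + 2) / 6 = 22/6 = 3.6667
  mean(V) = (3 + 3 + 6 + 8 + 2 + 5) / 6 = 27/6 = 4.5
  x̄ = (3.6667, 4.5),  deviation x̄ - mu_0 = (3.6667, 4.5) - (3, 6) = (0.6667, -1.5).

Step 2 — sample covariance matrix, S[i,j] = (1/(n-1)) · Σ_k (x_{k,i} - mean_i) · (x_{k,j} - mean_j), divisor n-1 = 5:
  S[U,U] = ((-1.6667)·(-1.6667) + (-1.6667)·(-1.6667) + (2.3333)·(2.3333) + (-0.6667)·(-0.6667) + (3.3333)·(3.3333) + (-1.6667)·(-1.6667)) / 5 = 25.3333/5 = 5.0667
  S[U,V] = ((-1.6667)·(-1.5) + (-1.6667)·(-1.5) + (2.3333)·(1.5) + (-0.6667)·(3.5) + (3.3333)·(-2.5) + (-1.6667)·(0.5)) / 5 = -3/5 = -0.6
  S[V,V] = ((-1.5)·(-1.5) + (-1.5)·(-1.5) + (1.5)·(1.5) + (3.5)·(3.5) + (-2.5)·(-2.5) + (0.5)·(0.5)) / 5 = 25.5/5 = 5.1
  S = [[5.0667, -0.6],
 [-0.6, 5.1]].

Step 3 — invert S. det(S) = 5.0667·5.1 - (-0.6)² = 25.48.
  S^{-1} = (1/det) · [[d, -b], [-b, a]] = [[0.2002, 0.0235],
 [0.0235, 0.1988]].

Step 4 — quadratic form (x̄ - mu_0)^T · S^{-1} · (x̄ - mu_0):
  S^{-1} · (x̄ - mu_0) = (0.0981, -0.2826),
  (x̄ - mu_0)^T · [...] = (0.6667)·(0.0981) + (-1.5)·(-0.2826) = 0.4893.

Step 5 — scale by n: T² = 6 · 0.4893 = 2.9356.

T² ≈ 2.9356


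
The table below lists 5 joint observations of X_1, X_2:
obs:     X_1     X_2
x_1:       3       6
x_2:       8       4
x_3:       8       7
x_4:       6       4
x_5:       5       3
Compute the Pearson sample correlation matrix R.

Step 1 — column means:
  mean(X_1) = (3 + 8 + 8 + 6 + 5) / 5 = 30/5 = 6
  mean(X_2) = (6 + 4 + 7 + 4 + 3) / 5 = 24/5 = 4.8

Step 2 — sample variances and covariances s[i,j] = (1/(n-1)) · Σ_k (x_{k,i} - mean_i) · (x_{k,j} - mean_j), with n-1 = 4:
  s[X_1,X_1] = ((-3)·(-3) + (2)·(2) + (2)·(2) + (0)·(0) + (-1)·(-1)) / 4 = 18/4 = 4.5
  s[X_1,X_2] = ((-3)·(1.2) + (2)·(-0.8) + (2)·(2.2) + (0)·(-0.8) + (-1)·(-1.8)) / 4 = 1/4 = 0.25
  s[X_2,X_2] = ((1.2)·(1.2) + (-0.8)·(-0.8) + (2.2)·(2.2) + (-0.8)·(-0.8) + (-1.8)·(-1.8)) / 4 = 10.8/4 = 2.7
  Sample standard deviations s_i = √(s[i,i]):
  s(X_1) = √(4.5) = 2.1213
  s(X_2) = √(2.7) = 1.6432

Step 3 — r_{ij} = s_{ij} / (s_i · s_j):
  r[X_1,X_1] = 1 (diagonal).
  r[X_1,X_2] = 0.25 / (2.1213 · 1.6432) = 0.25 / 3.4857 = 0.0717
  r[X_2,X_2] = 1 (diagonal).

R is symmetric with unit diagonal. Assembling:

R = [[1, 0.0717],
 [0.0717, 1]]


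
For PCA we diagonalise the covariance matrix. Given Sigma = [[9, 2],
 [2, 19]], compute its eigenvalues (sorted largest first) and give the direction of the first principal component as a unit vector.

Step 1 — characteristic polynomial of 2×2 Sigma:
  det(Sigma - λI) = λ² - trace · λ + det = 0.
  trace = 9 + 19 = 28, det = 9·19 - (2)² = 167.
Step 2 — discriminant:
  Δ = trace² - 4·det = 784 - 668 = 116.
Step 3 — eigenvalues:
  λ = (trace ± √Δ)/2 = (28 ± 10.7703)/2,
  λ_1 = 19.3852,  λ_2 = 8.6148.

Step 4 — unit eigenvector for λ_1: solve (Sigma - λ_1 I)v = 0. First row:
  (9 - 19.3852)·v_x + (2)·v_y = 0, i.e. (-10.3852)·v_x + (2)·v_y = 0,
  so v ∝ (b, λ_1 - a) = (2, 10.3852) = u.
  ||u|| = √((2)² + (10.3852)²) = √(111.8516) ≈ 10.576,
  v_1 = u/||u|| ≈ (0.1891, 0.982) (||v_1|| = 1).

λ_1 = 19.3852,  λ_2 = 8.6148;  v_1 ≈ (0.1891, 0.982)


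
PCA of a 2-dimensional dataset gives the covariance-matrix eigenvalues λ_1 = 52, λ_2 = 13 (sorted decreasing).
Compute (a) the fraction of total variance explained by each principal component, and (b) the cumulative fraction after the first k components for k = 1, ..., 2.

Step 1 — total variance = trace(Sigma) = Σ λ_i = 52 + 13 = 65.

Step 2 — fraction explained by component i = λ_i / Σ λ:
  PC1: 52/65 = 0.8
  PC2: 13/65 = 0.2

Step 3 — cumulative fraction after k components = (λ_1 + ... + λ_k) / Σ λ:
  k = 1: 52/65 = 0.8
  k = 2: (52 + 13)/65 = 65/65 = 1

Summary (fraction, with percent):

explained: PC1 0.8 (80%), PC2 0.2 (20%);  cumulative: 0.8, 1


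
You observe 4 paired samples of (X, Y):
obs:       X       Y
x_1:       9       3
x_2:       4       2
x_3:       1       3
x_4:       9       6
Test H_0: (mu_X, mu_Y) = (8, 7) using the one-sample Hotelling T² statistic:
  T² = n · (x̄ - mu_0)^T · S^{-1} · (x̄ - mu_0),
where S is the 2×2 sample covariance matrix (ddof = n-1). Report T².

Step 1 — sample mean vector:
  mean(X) = (9 + 4 + 1 + 9) / 4 = 23/4 = 5.75
  mean(Y) = (3 + 2 + 3 + 6) / 4 = 14/4 = 3.5
  x̄ = (5.75, 3.5),  deviation x̄ - mu_0 = (5.75, 3.5) - (8, 7) = (-2.25, -3.5).

Step 2 — sample covariance matrix, S[i,j] = (1/(n-1)) · Σ_k (x_{k,i} - mean_i) · (x_{k,j} - mean_j), divisor n-1 = 3:
  S[X,X] = ((3.25)·(3.25) + (-1.75)·(-1.75) + (-4.75)·(-4.75) + (3.25)·(3.25)) / 3 = 46.75/3 = 15.5833
  S[X,Y] = ((3.25)·(-0.5) + (-1.75)·(-1.5) + (-4.75)·(-0.5) + (3.25)·(2.5)) / 3 = 11.5/3 = 3.8333
  S[Y,Y] = ((-0.5)·(-0.5) + (-1.5)·(-1.5) + (-0.5)·(-0.5) + (2.5)·(2.5)) / 3 = 9/3 = 3
  S = [[15.5833, 3.8333],
 [3.8333, 3]].

Step 3 — invert S. det(S) = 15.5833·3 - (3.8333)² = 32.0556.
  S^{-1} = (1/det) · [[d, -b], [-b, a]] = [[0.0936, -0.1196],
 [-0.1196, 0.4861]].

Step 4 — quadratic form (x̄ - mu_0)^T · S^{-1} · (x̄ - mu_0):
  S^{-1} · (x̄ - mu_0) = (0.208, -1.4324),
  (x̄ - mu_0)^T · [...] = (-2.25)·(0.208) + (-3.5)·(-1.4324) = 4.5455.

Step 5 — scale by n: T² = 4 · 4.5455 = 18.182.

T² ≈ 18.182


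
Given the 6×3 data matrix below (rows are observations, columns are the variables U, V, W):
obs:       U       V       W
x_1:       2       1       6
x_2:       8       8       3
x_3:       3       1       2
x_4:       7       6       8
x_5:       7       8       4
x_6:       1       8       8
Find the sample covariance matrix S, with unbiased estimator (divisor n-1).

Step 1 — column means:
  mean(U) = (2 + 8 + 3 + 7 + 7 + 1) / 6 = 28/6 = 4.6667
  mean(V) = (1 + 8 + 1 + 6 + 8 + 8) / 6 = 32/6 = 5.3333
  mean(W) = (6 + 3 + 2 + 8 + 4 + 8) / 6 = 31/6 = 5.1667

Step 2 — sample covariance S[i,j] = (1/(n-1)) · Σ_k (x_{k,i} - mean_i) · (x_{k,j} - mean_j), with n-1 = 5.
  S[U,U] = ((-2.6667)·(-2.6667) + (3.3333)·(3.3333) + (-1.6667)·(-1.6667) + (2.3333)·(2.3333) + (2.3333)·(2.3333) + (-3.6667)·(-3.6667)) / 5 = 45.3333/5 = 9.0667
  S[U,V] = ((-2.6667)·(-4.3333) + (3.3333)·(2.6667) + (-1.6667)·(-4.3333) + (2.3333)·(0.6667) + (2.3333)·(2.6667) + (-3.6667)·(2.6667)) / 5 = 25.6667/5 = 5.1333
  S[U,W] = ((-2.6667)·(0.8333) + (3.3333)·(-2.1667) + (-1.6667)·(-3.1667) + (2.3333)·(2.8333) + (2.3333)·(-1.1667) + (-3.6667)·(2.8333)) / 5 = -10.6667/5 = -2.1333
  S[V,V] = ((-4.3333)·(-4.3333) + (2.6667)·(2.6667) + (-4.3333)·(-4.3333) + (0.6667)·(0.6667) + (2.6667)·(2.6667) + (2.6667)·(2.6667)) / 5 = 59.3333/5 = 11.8667
  S[V,W] = ((-4.3333)·(0.8333) + (2.6667)·(-2.1667) + (-4.3333)·(-3.1667) + (0.6667)·(2.8333) + (2.6667)·(-1.1667) + (2.6667)·(2.8333)) / 5 = 10.6667/5 = 2.1333
  S[W,W] = ((0.8333)·(0.8333) + (-2.1667)·(-2.1667) + (-3.1667)·(-3.1667) + (2.8333)·(2.8333) + (-1.1667)·(-1.1667) + (2.8333)·(2.8333)) / 5 = 32.8333/5 = 6.5667

S is symmetric (S[j,i] = S[i,j]). Assembling:

S = [[9.0667, 5.1333, -2.1333],
 [5.1333, 11.8667, 2.1333],
 [-2.1333, 2.1333, 6.5667]]


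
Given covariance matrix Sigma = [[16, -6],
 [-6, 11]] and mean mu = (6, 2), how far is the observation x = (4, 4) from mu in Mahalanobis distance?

Step 1 — centre the observation: (x - mu) = (-2, 2).

Step 2 — invert Sigma. det(Sigma) = 16·11 - (-6)² = 140.
  Sigma^{-1} = (1/det) · [[d, -b], [-b, a]] = [[0.0786, 0.0429],
 [0.0429, 0.1143]].

Step 3 — form the quadratic (x - mu)^T · Sigma^{-1} · (x - mu):
  Sigma^{-1} · (x - mu) = (-0.0714, 0.1429).
  (x - mu)^T · [Sigma^{-1} · (x - mu)] = (-2)·(-0.0714) + (2)·(0.1429) = 0.4286.

Step 4 — take square root: d = √(0.4286) ≈ 0.6547.

d(x, mu) = √(0.4286) ≈ 0.6547


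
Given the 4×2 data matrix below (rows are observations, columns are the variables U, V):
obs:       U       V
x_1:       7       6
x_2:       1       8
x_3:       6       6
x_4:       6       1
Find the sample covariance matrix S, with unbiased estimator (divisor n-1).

Step 1 — column means:
  mean(U) = (7 + 1 + 6 + 6) / 4 = 20/4 = 5
  mean(V) = (6 + 8 + 6 + 1) / 4 = 21/4 = 5.25

Step 2 — sample covariance S[i,j] = (1/(n-1)) · Σ_k (x_{k,i} - mean_i) · (x_{k,j} - mean_j), with n-1 = 3.
  S[U,U] = ((2)·(2) + (-4)·(-4) + (1)·(1) + (1)·(1)) / 3 = 22/3 = 7.3333
  S[U,V] = ((2)·(0.75) + (-4)·(2.75) + (1)·(0.75) + (1)·(-4.25)) / 3 = -13/3 = -4.3333
  S[V,V] = ((0.75)·(0.75) + (2.75)·(2.75) + (0.75)·(0.75) + (-4.25)·(-4.25)) / 3 = 26.75/3 = 8.9167

S is symmetric (S[j,i] = S[i,j]). Assembling:

S = [[7.3333, -4.3333],
 [-4.3333, 8.9167]]


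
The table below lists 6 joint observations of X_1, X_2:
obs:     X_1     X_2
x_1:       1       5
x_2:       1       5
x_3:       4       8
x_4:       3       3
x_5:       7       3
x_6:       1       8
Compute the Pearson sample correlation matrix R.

Step 1 — column means:
  mean(X_1) = (1 + 1 + 4 + 3 + 7 + 1) / 6 = 17/6 = 2.8333
  mean(X_2) = (5 + 5 + 8 + 3 + 3 + 8) / 6 = 32/6 = 5.3333

Step 2 — sample variances and covariances s[i,j] = (1/(n-1)) · Σ_k (x_{k,i} - mean_i) · (x_{k,j} - mean_j), with n-1 = 5:
  s[X_1,X_1] = ((-1.8333)·(-1.8333) + (-1.8333)·(-1.8333) + (1.1667)·(1.1667) + (0.1667)·(0.1667) + (4.1667)·(4.1667) + (-1.8333)·(-1.8333)) / 5 = 28.8333/5 = 5.7667
  s[X_1,X_2] = ((-1.8333)·(-0.3333) + (-1.8333)·(-0.3333) + (1.1667)·(2.6667) + (0.1667)·(-2.3333) + (4.1667)·(-2.3333) + (-1.8333)·(2.6667)) / 5 = -10.6667/5 = -2.1333
  s[X_2,X_2] = ((-0.3333)·(-0.3333) + (-0.3333)·(-0.3333) + (2.6667)·(2.6667) + (-2.3333)·(-2.3333) + (-2.3333)·(-2.3333) + (2.6667)·(2.6667)) / 5 = 25.3333/5 = 5.0667
  Sample standard deviations s_i = √(s[i,i]):
  s(X_1) = √(5.7667) = 2.4014
  s(X_2) = √(5.0667) = 2.2509

Step 3 — r_{ij} = s_{ij} / (s_i · s_j):
  r[X_1,X_1] = 1 (diagonal).
  r[X_1,X_2] = -2.1333 / (2.4014 · 2.2509) = -2.1333 / 5.4053 = -0.3947
  r[X_2,X_2] = 1 (diagonal).

R is symmetric with unit diagonal. Assembling:

R = [[1, -0.3947],
 [-0.3947, 1]]


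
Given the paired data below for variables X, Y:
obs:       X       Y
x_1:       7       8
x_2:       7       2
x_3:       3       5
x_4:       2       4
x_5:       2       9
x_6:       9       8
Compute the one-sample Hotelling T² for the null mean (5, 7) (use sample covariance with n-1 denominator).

Step 1 — sample mean vector:
  mean(X) = (7 + 7 + 3 + 2 + 2 + 9) / 6 = 30/6 = 5
  mean(Y) = (8 + 2 + 5 + 4 + 9 + 8) / 6 = 36/6 = 6
  x̄ = (5, 6),  deviation x̄ - mu_0 = (5, 6) - (5, 7) = (0, -1).

Step 2 — sample covariance matrix, S[i,j] = (1/(n-1)) · Σ_k (x_{k,i} - mean_i) · (x_{k,j} - mean_j), divisor n-1 = 5:
  S[X,X] = ((2)·(2) + (2)·(2) + (-2)·(-2) + (-3)·(-3) + (-3)·(-3) + (4)·(4)) / 5 = 46/5 = 9.2
  S[X,Y] = ((2)·(2) + (2)·(-4) + (-2)·(-1) + (-3)·(-2) + (-3)·(3) + (4)·(2)) / 5 = 3/5 = 0.6
  S[Y,Y] = ((2)·(2) + (-4)·(-4) + (-1)·(-1) + (-2)·(-2) + (3)·(3) + (2)·(2)) / 5 = 38/5 = 7.6
  S = [[9.2, 0.6],
 [0.6, 7.6]].

Step 3 — invert S. det(S) = 9.2·7.6 - (0.6)² = 69.56.
  S^{-1} = (1/det) · [[d, -b], [-b, a]] = [[0.1093, -0.0086],
 [-0.0086, 0.1323]].

Step 4 — quadratic form (x̄ - mu_0)^T · S^{-1} · (x̄ - mu_0):
  S^{-1} · (x̄ - mu_0) = (0.0086, -0.1323),
  (x̄ - mu_0)^T · [...] = (0)·(0.0086) + (-1)·(-0.1323) = 0.1323.

Step 5 — scale by n: T² = 6 · 0.1323 = 0.7936.

T² ≈ 0.7936


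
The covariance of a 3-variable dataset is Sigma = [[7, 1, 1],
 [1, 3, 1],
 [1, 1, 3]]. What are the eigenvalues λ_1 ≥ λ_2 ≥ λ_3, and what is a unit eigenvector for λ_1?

Step 1 — characteristic polynomial p(λ) = det(λI - Sigma) = λ³ - tr·λ² + c_1·λ - det, where tr = trace, c_1 = sum of the principal 2×2 minors, det = det(Sigma):
  tr = 7 + 3 + 3 = 13,
  c_1 = (7·3 - (1)²) + (7·3 - (1)²) + (3·3 - (1)²) = 20 + 20 + 8 = 48,
  det = 7·(3·3 - (1)²) - (1)·((1)·3 - (1)·(1)) + (1)·((1)·(1) - 3·(1)) = 7·(8) - (1)·(2) + (1)·(-2) = 52.
  So p(λ) = λ³ - 13λ² + 48λ - 52.
Step 2 — look for an integer root (rational root theorem: any rational root is an integer divisor of 52). Testing λ = 2:
  p(2) = 8 - 52 + 96 - 52 = 0  ✓
  Dividing out (λ - 2): p(λ) = (λ - 2)(λ² - 11λ + 26).
Step 3 — remaining eigenvalues from the quadratic λ² - 11λ + 26 = 0:
  Δ = 11² - 4·26 = 121 - 104 = 17,  λ = (11 ± √17)/2 = (11 ± 4.1231)/2 ≈ 7.5616 or 3.4384.
  Sorted: λ_1 = 7.5616,  λ_2 = 3.4384,  λ_3 = 2  (check: sum = 13 = tr ✓).

Step 4 — unit eigenvector for λ_1 ≈ 7.5616: v spans the null space of (Sigma - λ_1 I), whose rows are
  r_1 = (-0.5616, 1, 1),  r_2 = (1, -4.5616, 1),  r_3 = (1, 1, -4.5616).
  v is orthogonal to every row, so take v ∝ r_1 × r_2 = ((1)·(1) - (1)·(-4.5616), (1)·(1) - (-0.5616)·(1), (-0.5616)·(-4.5616) - (1)·(1)) ≈ (5.5616, 1.5616, 1.5616).
  Let u = (5.5616, 1.5616, 1.5616).
  ||u|| = √((5.5616)² + (1.5616)² + (1.5616)²) = √(35.8078) ≈ 5.984,  v_1 = u/||u|| ≈ (0.9294, 0.261, 0.261) (||v_1|| = 1).

λ_1 = 7.5616,  λ_2 = 3.4384,  λ_3 = 2;  v_1 ≈ (0.9294, 0.261, 0.261)


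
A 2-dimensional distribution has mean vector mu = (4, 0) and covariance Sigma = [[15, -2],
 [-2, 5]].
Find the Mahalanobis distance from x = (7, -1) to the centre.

Step 1 — centre the observation: (x - mu) = (3, -1).

Step 2 — invert Sigma. det(Sigma) = 15·5 - (-2)² = 71.
  Sigma^{-1} = (1/det) · [[d, -b], [-b, a]] = [[0.0704, 0.0282],
 [0.0282, 0.2113]].

Step 3 — form the quadratic (x - mu)^T · Sigma^{-1} · (x - mu):
  Sigma^{-1} · (x - mu) = (0.1831, -0.1268).
  (x - mu)^T · [Sigma^{-1} · (x - mu)] = (3)·(0.1831) + (-1)·(-0.1268) = 0.6761.

Step 4 — take square root: d = √(0.6761) ≈ 0.8222.

d(x, mu) = √(0.6761) ≈ 0.8222


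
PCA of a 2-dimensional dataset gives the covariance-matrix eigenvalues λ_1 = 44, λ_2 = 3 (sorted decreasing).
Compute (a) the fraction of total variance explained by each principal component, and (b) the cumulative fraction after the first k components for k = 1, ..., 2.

Step 1 — total variance = trace(Sigma) = Σ λ_i = 44 + 3 = 47.

Step 2 — fraction explained by component i = λ_i / Σ λ:
  PC1: 44/47 = 0.9362
  PC2: 3/47 = 0.0638

Step 3 — cumulative fraction after k components = (λ_1 + ... + λ_k) / Σ λ:
  k = 1: 44/47 = 0.9362
  k = 2: (44 + 3)/47 = 47/47 = 1

Summary (fraction, with percent):

explained: PC1 0.9362 (93.62%), PC2 0.0638 (6.38%);  cumulative: 0.9362, 1


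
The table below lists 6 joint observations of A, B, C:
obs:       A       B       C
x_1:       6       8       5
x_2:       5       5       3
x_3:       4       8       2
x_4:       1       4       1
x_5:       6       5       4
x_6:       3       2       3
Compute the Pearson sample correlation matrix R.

Step 1 — column means:
  mean(A) = (6 + 5 + 4 + 1 + 6 + 3) / 6 = 25/6 = 4.1667
  mean(B) = (8 + 5 + 8 + 4 + 5 + 2) / 6 = 32/6 = 5.3333
  mean(C) = (5 + 3 + 2 + 1 + 4 + 3) / 6 = 18/6 = 3

Step 2 — sample variances and covariances s[i,j] = (1/(n-1)) · Σ_k (x_{k,i} - mean_i) · (x_{k,j} - mean_j), with n-1 = 5:
  s[A,A] = ((1.8333)·(1.8333) + (0.8333)·(0.8333) + (-0.1667)·(-0.1667) + (-3.1667)·(-3.1667) + (1.8333)·(1.8333) + (-1.1667)·(-1.1667)) / 5 = 18.8333/5 = 3.7667
  s[A,B] = ((1.8333)·(2.6667) + (0.8333)·(-0.3333) + (-0.1667)·(2.6667) + (-3.1667)·(-1.3333) + (1.8333)·(-0.3333) + (-1.1667)·(-3.3333)) / 5 = 11.6667/5 = 2.3333
  s[A,C] = ((1.8333)·(2) + (0.8333)·(0) + (-0.1667)·(-1) + (-3.1667)·(-2) + (1.8333)·(1) + (-1.1667)·(0)) / 5 = 12/5 = 2.4
  s[B,B] = ((2.6667)·(2.6667) + (-0.3333)·(-0.3333) + (2.6667)·(2.6667) + (-1.3333)·(-1.3333) + (-0.3333)·(-0.3333) + (-3.3333)·(-3.3333)) / 5 = 27.3333/5 = 5.4667
  s[B,C] = ((2.6667)·(2) + (-0.3333)·(0) + (2.6667)·(-1) + (-1.3333)·(-2) + (-0.3333)·(1) + (-3.3333)·(0)) / 5 = 5/5 = 1
  s[C,C] = ((2)·(2) + (0)·(0) + (-1)·(-1) + (-2)·(-2) + (1)·(1) + (0)·(0)) / 5 = 10/5 = 2
  Sample standard deviations s_i = √(s[i,i]):
  s(A) = √(3.7667) = 1.9408
  s(B) = √(5.4667) = 2.3381
  s(C) = √(2) = 1.4142

Step 3 — r_{ij} = s_{ij} / (s_i · s_j):
  r[A,A] = 1 (diagonal).
  r[A,B] = 2.3333 / (1.9408 · 2.3381) = 2.3333 / 4.5377 = 0.5142
  r[A,C] = 2.4 / (1.9408 · 1.4142) = 2.4 / 2.7447 = 0.8744
  r[B,B] = 1 (diagonal).
  r[B,C] = 1 / (2.3381 · 1.4142) = 1 / 3.3066 = 0.3024
  r[C,C] = 1 (diagonal).

R is symmetric with unit diagonal. Assembling:

R = [[1, 0.5142, 0.8744],
 [0.5142, 1, 0.3024],
 [0.8744, 0.3024, 1]]


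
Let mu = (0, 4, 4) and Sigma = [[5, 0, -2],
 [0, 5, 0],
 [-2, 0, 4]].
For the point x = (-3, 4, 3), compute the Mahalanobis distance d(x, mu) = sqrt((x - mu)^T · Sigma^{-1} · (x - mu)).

Step 1 — centre the observation: (x - mu) = (-3, 0, -1).

Step 2 — invert Sigma (cofactor / det for 3×3, or solve directly):
  Sigma^{-1} = [[0.25, 0, 0.125],
 [0, 0.2, 0],
 [0.125, 0, 0.3125]].

Step 3 — form the quadratic (x - mu)^T · Sigma^{-1} · (x - mu):
  Sigma^{-1} · (x - mu) = (-0.875, 0, -0.6875).
  (x - mu)^T · [Sigma^{-1} · (x - mu)] = (-3)·(-0.875) + (0)·(0) + (-1)·(-0.6875) = 3.3125.

Step 4 — take square root: d = √(3.3125) ≈ 1.82.

d(x, mu) = √(3.3125) ≈ 1.82


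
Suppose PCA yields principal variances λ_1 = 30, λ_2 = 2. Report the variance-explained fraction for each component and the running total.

Step 1 — total variance = trace(Sigma) = Σ λ_i = 30 + 2 = 32.

Step 2 — fraction explained by component i = λ_i / Σ λ:
  PC1: 30/32 = 0.9375
  PC2: 2/32 = 0.0625

Step 3 — cumulative fraction after k components = (λ_1 + ... + λ_k) / Σ λ:
  k = 1: 30/32 = 0.9375
  k = 2: (30 + 2)/32 = 32/32 = 1

Summary (fraction, with percent):

explained: PC1 0.9375 (93.75%), PC2 0.0625 (6.25%);  cumulative: 0.9375, 1


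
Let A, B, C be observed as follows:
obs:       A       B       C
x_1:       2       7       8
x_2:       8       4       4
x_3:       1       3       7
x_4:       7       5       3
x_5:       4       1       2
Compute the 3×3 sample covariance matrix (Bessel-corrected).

Step 1 — column means:
  mean(A) = (2 + 8 + 1 + 7 + 4) / 5 = 22/5 = 4.4
  mean(B) = (7 + 4 + 3 + 5 + 1) / 5 = 20/5 = 4
  mean(C) = (8 + 4 + 7 + 3 + 2) / 5 = 24/5 = 4.8

Step 2 — sample covariance S[i,j] = (1/(n-1)) · Σ_k (x_{k,i} - mean_i) · (x_{k,j} - mean_j), with n-1 = 4.
  S[A,A] = ((-2.4)·(-2.4) + (3.6)·(3.6) + (-3.4)·(-3.4) + (2.6)·(2.6) + (-0.4)·(-0.4)) / 4 = 37.2/4 = 9.3
  S[A,B] = ((-2.4)·(3) + (3.6)·(0) + (-3.4)·(-1) + (2.6)·(1) + (-0.4)·(-3)) / 4 = 0/4 = 0
  S[A,C] = ((-2.4)·(3.2) + (3.6)·(-0.8) + (-3.4)·(2.2) + (2.6)·(-1.8) + (-0.4)·(-2.8)) / 4 = -21.6/4 = -5.4
  S[B,B] = ((3)·(3) + (0)·(0) + (-1)·(-1) + (1)·(1) + (-3)·(-3)) / 4 = 20/4 = 5
  S[B,C] = ((3)·(3.2) + (0)·(-0.8) + (-1)·(2.2) + (1)·(-1.8) + (-3)·(-2.8)) / 4 = 14/4 = 3.5
  S[C,C] = ((3.2)·(3.2) + (-0.8)·(-0.8) + (2.2)·(2.2) + (-1.8)·(-1.8) + (-2.8)·(-2.8)) / 4 = 26.8/4 = 6.7

S is symmetric (S[j,i] = S[i,j]). Assembling:

S = [[9.3, 0, -5.4],
 [0, 5, 3.5],
 [-5.4, 3.5, 6.7]]
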